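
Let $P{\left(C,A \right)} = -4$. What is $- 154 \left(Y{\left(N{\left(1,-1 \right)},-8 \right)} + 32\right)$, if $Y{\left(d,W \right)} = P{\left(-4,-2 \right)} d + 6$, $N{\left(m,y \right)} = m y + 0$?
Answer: $-6468$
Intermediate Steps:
$N{\left(m,y \right)} = m y$
$Y{\left(d,W \right)} = 6 - 4 d$ ($Y{\left(d,W \right)} = - 4 d + 6 = 6 - 4 d$)
$- 154 \left(Y{\left(N{\left(1,-1 \right)},-8 \right)} + 32\right) = - 154 \left(\left(6 - 4 \cdot 1 \left(-1\right)\right) + 32\right) = - 154 \left(\left(6 - -4\right) + 32\right) = - 154 \left(\left(6 + 4\right) + 32\right) = - 154 \left(10 + 32\right) = \left(-154\right) 42 = -6468$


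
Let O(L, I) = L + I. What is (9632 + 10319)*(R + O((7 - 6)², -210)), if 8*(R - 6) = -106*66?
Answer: -42994405/2 ≈ -2.1497e+7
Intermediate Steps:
R = -1737/2 (R = 6 + (-106*66)/8 = 6 + (⅛)*(-6996) = 6 - 1749/2 = -1737/2 ≈ -868.50)
O(L, I) = I + L
(9632 + 10319)*(R + O((7 - 6)², -210)) = (9632 + 10319)*(-1737/2 + (-210 + (7 - 6)²)) = 19951*(-1737/2 + (-210 + 1²)) = 19951*(-1737/2 + (-210 + 1)) = 19951*(-1737/2 - 209) = 19951*(-2155/2) = -42994405/2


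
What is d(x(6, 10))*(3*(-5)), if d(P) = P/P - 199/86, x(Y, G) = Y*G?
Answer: 1695/86 ≈ 19.709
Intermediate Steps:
x(Y, G) = G*Y
d(P) = -113/86 (d(P) = 1 - 199*1/86 = 1 - 199/86 = -113/86)
d(x(6, 10))*(3*(-5)) = -339*(-5)/86 = -113/86*(-15) = 1695/86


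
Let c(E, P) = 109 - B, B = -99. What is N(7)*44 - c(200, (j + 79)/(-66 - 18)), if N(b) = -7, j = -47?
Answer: -516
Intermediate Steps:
c(E, P) = 208 (c(E, P) = 109 - 1*(-99) = 109 + 99 = 208)
N(7)*44 - c(200, (j + 79)/(-66 - 18)) = -7*44 - 1*208 = -308 - 208 = -516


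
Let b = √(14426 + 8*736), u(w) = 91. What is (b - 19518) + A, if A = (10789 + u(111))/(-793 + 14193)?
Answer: -6538258/335 + √20314 ≈ -19375.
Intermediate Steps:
b = √20314 (b = √(14426 + 5888) = √20314 ≈ 142.53)
A = 272/335 (A = (10789 + 91)/(-793 + 14193) = 10880/13400 = 10880*(1/13400) = 272/335 ≈ 0.81194)
(b - 19518) + A = (√20314 - 19518) + 272/335 = (-19518 + √20314) + 272/335 = -6538258/335 + √20314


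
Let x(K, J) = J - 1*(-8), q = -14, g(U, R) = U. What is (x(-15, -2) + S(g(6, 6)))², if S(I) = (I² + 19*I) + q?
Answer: 20164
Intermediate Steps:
x(K, J) = 8 + J (x(K, J) = J + 8 = 8 + J)
S(I) = -14 + I² + 19*I (S(I) = (I² + 19*I) - 14 = -14 + I² + 19*I)
(x(-15, -2) + S(g(6, 6)))² = ((8 - 2) + (-14 + 6² + 19*6))² = (6 + (-14 + 36 + 114))² = (6 + 136)² = 142² = 20164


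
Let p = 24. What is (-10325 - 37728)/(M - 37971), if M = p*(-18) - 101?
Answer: 48053/38504 ≈ 1.2480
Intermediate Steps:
M = -533 (M = 24*(-18) - 101 = -432 - 101 = -533)
(-10325 - 37728)/(M - 37971) = (-10325 - 37728)/(-533 - 37971) = -48053/(-38504) = -48053*(-1/38504) = 48053/38504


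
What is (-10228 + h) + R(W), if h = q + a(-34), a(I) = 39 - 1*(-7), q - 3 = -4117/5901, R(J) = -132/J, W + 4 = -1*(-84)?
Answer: -1201602653/118020 ≈ -10181.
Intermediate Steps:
W = 80 (W = -4 - 1*(-84) = -4 + 84 = 80)
q = 13586/5901 (q = 3 - 4117/5901 = 13586/5901 ≈ 2.3023)
a(I) = 46 (a(I) = 39 + 7 = 46)
h = 285032/5901 (h = 13586/5901 + 46 = 285032/5901 ≈ 48.302)
(-10228 + h) + R(W) = (-10228 + 285032/5901) - 132/80 = -60070396/5901 - 132*1/80 = -60070396/5901 - 33/20 = -1201602653/118020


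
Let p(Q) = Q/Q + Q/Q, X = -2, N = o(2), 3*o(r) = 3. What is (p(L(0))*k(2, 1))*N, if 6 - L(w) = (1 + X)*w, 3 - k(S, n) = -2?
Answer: 10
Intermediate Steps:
o(r) = 1 (o(r) = (⅓)*3 = 1)
k(S, n) = 5 (k(S, n) = 3 - 1*(-2) = 3 + 2 = 5)
N = 1
L(w) = 6 + w (L(w) = 6 - (1 - 2)*w = 6 - (-1)*w = 6 + w)
p(Q) = 2 (p(Q) = 1 + 1 = 2)
(p(L(0))*k(2, 1))*N = (2*5)*1 = 10*1 = 10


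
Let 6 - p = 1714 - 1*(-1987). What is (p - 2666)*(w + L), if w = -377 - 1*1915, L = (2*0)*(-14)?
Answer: 14579412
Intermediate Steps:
L = 0 (L = 0*(-14) = 0)
p = -3695 (p = 6 - (1714 - 1*(-1987)) = 6 - (1714 + 1987) = 6 - 1*3701 = 6 - 3701 = -3695)
w = -2292 (w = -377 - 1915 = -2292)
(p - 2666)*(w + L) = (-3695 - 2666)*(-2292 + 0) = -6361*(-2292) = 14579412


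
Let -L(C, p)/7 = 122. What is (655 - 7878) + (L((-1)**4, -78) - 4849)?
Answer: -12926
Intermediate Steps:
L(C, p) = -854 (L(C, p) = -7*122 = -854)
(655 - 7878) + (L((-1)**4, -78) - 4849) = (655 - 7878) + (-854 - 4849) = -7223 - 5703 = -12926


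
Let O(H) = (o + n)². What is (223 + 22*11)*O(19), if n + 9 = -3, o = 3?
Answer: 37665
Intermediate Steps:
n = -12 (n = -9 - 3 = -12)
O(H) = 81 (O(H) = (3 - 12)² = (-9)² = 81)
(223 + 22*11)*O(19) = (223 + 22*11)*81 = (223 + 242)*81 = 465*81 = 37665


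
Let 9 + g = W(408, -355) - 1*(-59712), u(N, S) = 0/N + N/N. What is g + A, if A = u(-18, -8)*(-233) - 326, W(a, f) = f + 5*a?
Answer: 60829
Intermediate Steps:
u(N, S) = 1 (u(N, S) = 0 + 1 = 1)
A = -559 (A = 1*(-233) - 326 = -233 - 326 = -559)
g = 61388 (g = -9 + ((-355 + 5*408) - 1*(-59712)) = -9 + ((-355 + 2040) + 59712) = -9 + (1685 + 59712) = -9 + 61397 = 61388)
g + A = 61388 - 559 = 60829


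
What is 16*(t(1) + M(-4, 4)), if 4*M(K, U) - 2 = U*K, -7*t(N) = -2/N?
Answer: -360/7 ≈ -51.429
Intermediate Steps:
t(N) = 2/(7*N) (t(N) = -(-2)/(7*N) = 2/(7*N))
M(K, U) = ½ + K*U/4 (M(K, U) = ½ + (U*K)/4 = ½ + (K*U)/4 = ½ + K*U/4)
16*(t(1) + M(-4, 4)) = 16*((2/7)/1 + (½ + (¼)*(-4)*4)) = 16*((2/7)*1 + (½ - 4)) = 16*(2/7 - 7/2) = 16*(-45/14) = -360/7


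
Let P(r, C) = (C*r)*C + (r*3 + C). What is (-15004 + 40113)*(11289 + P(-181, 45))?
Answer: -8932125006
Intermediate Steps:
P(r, C) = C + 3*r + r*C² (P(r, C) = r*C² + (3*r + C) = r*C² + (C + 3*r) = C + 3*r + r*C²)
(-15004 + 40113)*(11289 + P(-181, 45)) = (-15004 + 40113)*(11289 + (45 + 3*(-181) - 181*45²)) = 25109*(11289 + (45 - 543 - 181*2025)) = 25109*(11289 + (45 - 543 - 366525)) = 25109*(11289 - 367023) = 25109*(-355734) = -8932125006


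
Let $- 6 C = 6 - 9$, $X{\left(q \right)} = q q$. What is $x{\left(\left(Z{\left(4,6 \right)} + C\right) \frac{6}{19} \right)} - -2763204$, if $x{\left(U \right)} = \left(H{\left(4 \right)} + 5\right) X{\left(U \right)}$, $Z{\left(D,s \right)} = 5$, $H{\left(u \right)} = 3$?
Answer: $\frac{997525356}{361} \approx 2.7632 \cdot 10^{6}$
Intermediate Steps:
$X{\left(q \right)} = q^{2}$
$C = \frac{1}{2}$ ($C = - \frac{6 - 9}{6} = \left(- \frac{1}{6}\right) \left(-3\right) = \frac{1}{2} \approx 0.5$)
$x{\left(U \right)} = 8 U^{2}$ ($x{\left(U \right)} = \left(3 + 5\right) U^{2} = 8 U^{2}$)
$x{\left(\left(Z{\left(4,6 \right)} + C\right) \frac{6}{19} \right)} - -2763204 = 8 \left(\left(5 + \frac{1}{2}\right) \frac{6}{19}\right)^{2} - -2763204 = 8 \left(\frac{11 \cdot 6 \cdot \frac{1}{19}}{2}\right)^{2} + 2763204 = 8 \left(\frac{11}{2} \cdot \frac{6}{19}\right)^{2} + 2763204 = 8 \left(\frac{33}{19}\right)^{2} + 2763204 = 8 \cdot \frac{1089}{361} + 2763204 = \frac{8712}{361} + 2763204 = \frac{997525356}{361}$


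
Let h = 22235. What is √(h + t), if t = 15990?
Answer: 5*√1529 ≈ 195.51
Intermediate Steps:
√(h + t) = √(22235 + 15990) = √38225 = 5*√1529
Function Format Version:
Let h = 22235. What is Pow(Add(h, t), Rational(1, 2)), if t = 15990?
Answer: Mul(5, Pow(1529, Rational(1, 2))) ≈ 195.51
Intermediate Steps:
Pow(Add(h, t), Rational(1, 2)) = Pow(Add(22235, 15990), Rational(1, 2)) = Pow(38225, Rational(1, 2)) = Mul(5, Pow(1529, Rational(1, 2)))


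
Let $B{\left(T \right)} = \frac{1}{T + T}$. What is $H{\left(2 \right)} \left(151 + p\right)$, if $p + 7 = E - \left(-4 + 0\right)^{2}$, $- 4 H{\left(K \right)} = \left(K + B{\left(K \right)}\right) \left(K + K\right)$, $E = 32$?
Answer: $-360$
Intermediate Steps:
$B{\left(T \right)} = \frac{1}{2 T}$
$H{\left(K \right)} = - \frac{K \left(K + \frac{1}{2 K}\right)}{2}$ ($H{\left(K \right)} = - \frac{\left(K + \frac{1}{2 K}\right) \left(K + K\right)}{4} = - \frac{\left(K + \frac{1}{2 K}\right) 2 K}{4} = - \frac{2 K \left(K + \frac{1}{2 K}\right)}{4} = - \frac{K \left(K + \frac{1}{2 K}\right)}{2}$)
$p = 9$ ($p = -7 + \left(32 - \left(-4 + 0\right)^{2}\right) = -7 + \left(32 - \left(-4\right)^{2}\right) = -7 + \left(32 - 16\right) = -7 + 16 = 9$)
$H{\left(2 \right)} \left(151 + p\right) = \left(- \frac{1}{4} - \frac{2^{2}}{2}\right) \left(151 + 9\right) = \left(- \frac{1}{4} - 2\right) 160 = \left(- \frac{9}{4}\right) 160 = -360$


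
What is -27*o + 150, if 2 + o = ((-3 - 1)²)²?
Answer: -6708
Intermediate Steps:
o = 254 (o = -2 + ((-3 - 1)²)² = -2 + ((-4)²)² = -2 + 16² = -2 + 256 = 254)
-27*o + 150 = -27*254 + 150 = -6858 + 150 = -6708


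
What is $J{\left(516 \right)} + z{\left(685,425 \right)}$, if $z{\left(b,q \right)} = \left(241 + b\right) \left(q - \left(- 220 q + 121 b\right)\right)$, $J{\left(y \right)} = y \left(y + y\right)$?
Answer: $10755552$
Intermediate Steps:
$J{\left(y \right)} = 2 y^{2}$ ($J{\left(y \right)} = y 2 y = 2 y^{2}$)
$z{\left(b,q \right)} = \left(241 + b\right) \left(- 121 b + 221 q\right)$ ($z{\left(b,q \right)} = \left(241 + b\right) \left(q - \left(- 220 q + 121 b\right)\right) = \left(241 + b\right) \left(- 121 b + 221 q\right)$)
$J{\left(516 \right)} + z{\left(685,425 \right)} = 2 \cdot 516^{2} + \left(\left(-29161\right) 685 - 121 \cdot 685^{2} + 53261 \cdot 425 + 221 \cdot 685 \cdot 425\right) = 2 \cdot 266256 + \left(-19975285 - 56776225 + 22635925 + 64338625\right) = 532512 + \left(-19975285 - 56776225 + 22635925 + 64338625\right) = 532512 + 10223040 = 10755552$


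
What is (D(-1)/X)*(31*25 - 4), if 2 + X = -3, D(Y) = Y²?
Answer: -771/5 ≈ -154.20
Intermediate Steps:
X = -5 (X = -2 - 3 = -5)
(D(-1)/X)*(31*25 - 4) = ((-1)²/(-5))*(31*25 - 4) = (1*(-⅕))*(775 - 4) = -⅕*771 = -771/5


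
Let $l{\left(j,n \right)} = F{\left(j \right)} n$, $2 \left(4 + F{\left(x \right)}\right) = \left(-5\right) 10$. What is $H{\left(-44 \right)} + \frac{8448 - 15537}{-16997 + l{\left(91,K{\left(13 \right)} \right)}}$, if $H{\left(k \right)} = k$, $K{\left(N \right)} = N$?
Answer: $- \frac{44551}{1022} \approx -43.592$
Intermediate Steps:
$F{\left(x \right)} = -29$ ($F{\left(x \right)} = -4 + \frac{\left(-5\right) 10}{2} = -4 + \frac{1}{2} \left(-50\right) = -4 - 25 = -29$)
$l{\left(j,n \right)} = - 29 n$
$H{\left(-44 \right)} + \frac{8448 - 15537}{-16997 + l{\left(91,K{\left(13 \right)} \right)}} = -44 + \frac{8448 - 15537}{-16997 - 377} = -44 - \frac{7089}{-16997 - 377} = -44 - \frac{7089}{-17374} = -44 - - \frac{417}{1022} = -44 + \frac{417}{1022} = - \frac{44551}{1022}$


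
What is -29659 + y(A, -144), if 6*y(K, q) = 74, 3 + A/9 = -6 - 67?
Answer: -88940/3 ≈ -29647.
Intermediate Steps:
A = -684 (A = -27 + 9*(-6 - 67) = -27 + 9*(-73) = -27 - 657 = -684)
y(K, q) = 37/3 (y(K, q) = (⅙)*74 = 37/3)
-29659 + y(A, -144) = -29659 + 37/3 = -88940/3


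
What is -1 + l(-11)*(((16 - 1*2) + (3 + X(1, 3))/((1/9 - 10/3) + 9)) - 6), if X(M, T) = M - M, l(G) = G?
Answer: -4925/52 ≈ -94.712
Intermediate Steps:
X(M, T) = 0
-1 + l(-11)*(((16 - 1*2) + (3 + X(1, 3))/((1/9 - 10/3) + 9)) - 6) = -1 - 11*(((16 - 1*2) + (3 + 0)/((1/9 - 10/3) + 9)) - 6) = -1 - 11*(((16 - 2) + 3/((1*(1/9) - 10*1/3) + 9)) - 6) = -1 - 11*((14 + 3/((1/9 - 10/3) + 9)) - 6) = -1 - 11*((14 + 3/(-29/9 + 9)) - 6) = -1 - 11*((14 + 3/(52/9)) - 6) = -1 - 11*((14 + 3*(9/52)) - 6) = -1 - 11*((14 + 27/52) - 6) = -1 - 11*(755/52 - 6) = -1 - 11*443/52 = -1 - 4873/52 = -4925/52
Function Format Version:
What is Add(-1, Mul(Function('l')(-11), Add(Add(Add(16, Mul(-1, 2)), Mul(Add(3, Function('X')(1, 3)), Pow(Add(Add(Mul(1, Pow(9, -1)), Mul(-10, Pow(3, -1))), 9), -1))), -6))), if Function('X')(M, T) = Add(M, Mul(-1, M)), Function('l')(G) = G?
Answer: Rational(-4925, 52) ≈ -94.712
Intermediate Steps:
Function('X')(M, T) = 0
Add(-1, Mul(Function('l')(-11), Add(Add(Add(16, Mul(-1, 2)), Mul(Add(3, Function('X')(1, 3)), Pow(Add(Add(Mul(1, Pow(9, -1)), Mul(-10, Pow(3, -1))), 9), -1))), -6))) = Add(-1, Mul(-11, Add(Add(Add(16, Mul(-1, 2)), Mul(Add(3, 0), Pow(Add(Add(Mul(1, Pow(9, -1)), Mul(-10, Pow(3, -1))), 9), -1))), -6))) = Add(-1, Mul(-11, Add(Add(Add(16, -2), Mul(3, Pow(Add(Add(Mul(1, Rational(1, 9)), Mul(-10, Rational(1, 3))), 9), -1))), -6))) = Add(-1, Mul(-11, Add(Add(14, Mul(3, Pow(Add(Add(Rational(1, 9), Rational(-10, 3)), 9), -1))), -6))) = Add(-1, Mul(-11, Add(Add(14, Mul(3, Pow(Add(Rational(-29, 9), 9), -1))), -6))) = Add(-1, Mul(-11, Add(Add(14, Mul(3, Pow(Rational(52, 9), -1))), -6))) = Add(-1, Mul(-11, Add(Add(14, Mul(3, Rational(9, 52))), -6))) = Add(-1, Mul(-11, Add(Add(14, Rational(27, 52)), -6))) = Add(-1, Mul(-11, Add(Rational(755, 52), -6))) = Add(-1, Mul(-11, Rational(443, 52))) = Add(-1, Rational(-4873, 52)) = Rational(-4925, 52)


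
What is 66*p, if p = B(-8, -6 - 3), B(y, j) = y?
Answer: -528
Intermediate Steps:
p = -8
66*p = 66*(-8) = -528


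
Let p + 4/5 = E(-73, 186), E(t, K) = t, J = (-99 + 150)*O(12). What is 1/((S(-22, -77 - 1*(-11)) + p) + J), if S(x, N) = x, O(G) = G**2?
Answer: 5/36241 ≈ 0.00013797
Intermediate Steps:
J = 7344 (J = (-99 + 150)*12**2 = 51*144 = 7344)
p = -369/5 (p = -4/5 - 73 = -369/5 ≈ -73.800)
1/((S(-22, -77 - 1*(-11)) + p) + J) = 1/((-22 - 369/5) + 7344) = 1/(-479/5 + 7344) = 1/(36241/5) = 5/36241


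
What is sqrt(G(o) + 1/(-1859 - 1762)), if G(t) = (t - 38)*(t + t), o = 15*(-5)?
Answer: sqrt(222242311329)/3621 ≈ 130.19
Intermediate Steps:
o = -75
G(t) = 2*t*(-38 + t) (G(t) = (-38 + t)*(2*t) = 2*t*(-38 + t))
sqrt(G(o) + 1/(-1859 - 1762)) = sqrt(2*(-75)*(-38 - 75) + 1/(-1859 - 1762)) = sqrt(2*(-75)*(-113) + 1/(-3621)) = sqrt(16950 - 1/3621) = sqrt(61375949/3621) = sqrt(222242311329)/3621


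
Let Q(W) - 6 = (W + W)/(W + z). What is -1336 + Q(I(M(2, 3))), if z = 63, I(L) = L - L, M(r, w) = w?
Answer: -1330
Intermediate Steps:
I(L) = 0
Q(W) = 6 + 2*W/(63 + W) (Q(W) = 6 + (W + W)/(W + 63) = 6 + (2*W)/(63 + W) = 6 + 2*W/(63 + W))
-1336 + Q(I(M(2, 3))) = -1336 + 2*(189 + 4*0)/(63 + 0) = -1336 + 2*(189 + 0)/63 = -1336 + 2*(1/63)*189 = -1336 + 6 = -1330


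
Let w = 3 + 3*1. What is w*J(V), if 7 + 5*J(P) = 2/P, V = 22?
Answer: -456/55 ≈ -8.2909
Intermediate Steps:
w = 6 (w = 3 + 3 = 6)
J(P) = -7/5 + 2/(5*P) (J(P) = -7/5 + (2/P)/5 = -7/5 + 2/(5*P))
w*J(V) = 6*((⅕)*(2 - 7*22)/22) = 6*((⅕)*(1/22)*(2 - 154)) = 6*((⅕)*(1/22)*(-152)) = 6*(-76/55) = -456/55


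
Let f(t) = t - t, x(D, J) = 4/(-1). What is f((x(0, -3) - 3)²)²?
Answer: 0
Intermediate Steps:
x(D, J) = -4 (x(D, J) = 4*(-1) = -4)
f(t) = 0
f((x(0, -3) - 3)²)² = 0² = 0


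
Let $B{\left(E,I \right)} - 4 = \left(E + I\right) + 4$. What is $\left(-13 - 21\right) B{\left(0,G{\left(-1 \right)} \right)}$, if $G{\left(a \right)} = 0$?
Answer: $-272$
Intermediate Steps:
$B{\left(E,I \right)} = 8 + E + I$ ($B{\left(E,I \right)} = 4 + \left(\left(E + I\right) + 4\right) = 4 + \left(4 + E + I\right) = 8 + E + I$)
$\left(-13 - 21\right) B{\left(0,G{\left(-1 \right)} \right)} = \left(-13 - 21\right) \left(8 + 0 + 0\right) = \left(-34\right) 8 = -272$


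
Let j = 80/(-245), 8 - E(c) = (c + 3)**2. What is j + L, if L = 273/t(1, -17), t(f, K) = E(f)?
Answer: -13505/392 ≈ -34.452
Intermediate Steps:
E(c) = 8 - (3 + c)**2 (E(c) = 8 - (c + 3)**2 = 8 - (3 + c)**2)
t(f, K) = 8 - (3 + f)**2
j = -16/49 (j = 80*(-1/245) = -16/49 ≈ -0.32653)
L = -273/8 (L = 273/(8 - (3 + 1)**2) = 273/(8 - 1*4**2) = 273/(8 - 1*16) = 273/(8 - 16) = 273/(-8) = 273*(-1/8) = -273/8 ≈ -34.125)
j + L = -16/49 - 273/8 = -13505/392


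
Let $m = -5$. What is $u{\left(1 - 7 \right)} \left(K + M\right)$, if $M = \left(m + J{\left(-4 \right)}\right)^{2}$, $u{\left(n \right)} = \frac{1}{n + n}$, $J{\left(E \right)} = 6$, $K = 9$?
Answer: $- \frac{5}{6} \approx -0.83333$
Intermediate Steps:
$u{\left(n \right)} = \frac{1}{2 n}$
$M = 1$ ($M = \left(-5 + 6\right)^{2} = 1^{2} = 1$)
$u{\left(1 - 7 \right)} \left(K + M\right) = \frac{1}{2 \left(1 - 7\right)} \left(9 + 1\right) = \frac{1}{2 \left(1 - 7\right)} 10 = \frac{1}{2 \left(-6\right)} 10 = \frac{1}{2} \left(- \frac{1}{6}\right) 10 = \left(- \frac{1}{12}\right) 10 = - \frac{5}{6}$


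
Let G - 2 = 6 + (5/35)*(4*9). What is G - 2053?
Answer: -14279/7 ≈ -2039.9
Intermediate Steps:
G = 92/7 (G = 2 + (6 + (5/35)*(4*9)) = 2 + (6 + (5*(1/35))*36) = 2 + (6 + (⅐)*36) = 2 + (6 + 36/7) = 2 + 78/7 = 92/7 ≈ 13.143)
G - 2053 = 92/7 - 2053 = -14279/7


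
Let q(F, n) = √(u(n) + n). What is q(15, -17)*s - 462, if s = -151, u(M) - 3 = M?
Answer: -462 - 151*I*√31 ≈ -462.0 - 840.73*I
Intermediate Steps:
u(M) = 3 + M
q(F, n) = √(3 + 2*n) (q(F, n) = √((3 + n) + n) = √(3 + 2*n))
q(15, -17)*s - 462 = √(3 + 2*(-17))*(-151) - 462 = √(3 - 34)*(-151) - 462 = √(-31)*(-151) - 462 = (I*√31)*(-151) - 462 = -151*I*√31 - 462 = -462 - 151*I*√31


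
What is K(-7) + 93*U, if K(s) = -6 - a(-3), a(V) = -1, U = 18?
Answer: 1669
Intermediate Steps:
K(s) = -5 (K(s) = -6 - 1*(-1) = -6 + 1 = -5)
K(-7) + 93*U = -5 + 93*18 = -5 + 1674 = 1669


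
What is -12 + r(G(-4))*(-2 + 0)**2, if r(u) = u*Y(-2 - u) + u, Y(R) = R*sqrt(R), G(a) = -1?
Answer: -16 + 4*I ≈ -16.0 + 4.0*I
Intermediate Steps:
Y(R) = R**(3/2)
r(u) = u + u*(-2 - u)**(3/2) (r(u) = u*(-2 - u)**(3/2) + u = u + u*(-2 - u)**(3/2))
-12 + r(G(-4))*(-2 + 0)**2 = -12 + (-(1 + (-2 - 1*(-1))**(3/2)))*(-2 + 0)**2 = -12 - (1 + (-2 + 1)**(3/2))*(-2)**2 = -12 - (1 + (-1)**(3/2))*4 = -12 - (1 - I)*4 = -12 + (-1 + I)*4 = -12 + (-4 + 4*I) = -16 + 4*I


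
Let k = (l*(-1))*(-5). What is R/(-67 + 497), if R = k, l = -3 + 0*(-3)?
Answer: -3/86 ≈ -0.034884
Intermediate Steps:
l = -3 (l = -3 + 0 = -3)
k = -15 (k = -3*(-1)*(-5) = 3*(-5) = -15)
R = -15
R/(-67 + 497) = -15/(-67 + 497) = -15/430 = (1/430)*(-15) = -3/86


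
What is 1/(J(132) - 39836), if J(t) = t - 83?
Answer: -1/39787 ≈ -2.5134e-5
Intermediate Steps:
J(t) = -83 + t
1/(J(132) - 39836) = 1/((-83 + 132) - 39836) = 1/(49 - 39836) = 1/(-39787) = -1/39787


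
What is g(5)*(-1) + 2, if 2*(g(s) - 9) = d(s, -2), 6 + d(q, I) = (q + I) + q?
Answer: -8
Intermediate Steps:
d(q, I) = -6 + I + 2*q (d(q, I) = -6 + ((q + I) + q) = -6 + ((I + q) + q) = -6 + (I + 2*q) = -6 + I + 2*q)
g(s) = 5 + s (g(s) = 9 + (-6 - 2 + 2*s)/2 = 9 + (-8 + 2*s)/2 = 9 + (-4 + s) = 5 + s)
g(5)*(-1) + 2 = (5 + 5)*(-1) + 2 = 10*(-1) + 2 = -10 + 2 = -8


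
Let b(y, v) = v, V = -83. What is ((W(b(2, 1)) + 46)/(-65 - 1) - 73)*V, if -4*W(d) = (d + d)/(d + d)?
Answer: 538255/88 ≈ 6116.5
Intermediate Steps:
W(d) = -¼ (W(d) = -(d + d)/(4*(d + d)) = -2*d/(4*(2*d)) = -2*d*1/(2*d)/4 = -¼*1 = -¼)
((W(b(2, 1)) + 46)/(-65 - 1) - 73)*V = ((-¼ + 46)/(-65 - 1) - 73)*(-83) = ((183/4)/(-66) - 73)*(-83) = ((183/4)*(-1/66) - 73)*(-83) = (-61/88 - 73)*(-83) = -6485/88*(-83) = 538255/88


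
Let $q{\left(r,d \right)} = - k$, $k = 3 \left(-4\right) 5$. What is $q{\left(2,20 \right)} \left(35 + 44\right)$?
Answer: $4740$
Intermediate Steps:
$k = -60$ ($k = \left(-12\right) 5 = -60$)
$q{\left(r,d \right)} = 60$ ($q{\left(r,d \right)} = \left(-1\right) \left(-60\right) = 60$)
$q{\left(2,20 \right)} \left(35 + 44\right) = 60 \left(35 + 44\right) = 60 \cdot 79 = 4740$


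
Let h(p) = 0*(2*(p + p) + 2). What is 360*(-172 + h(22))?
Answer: -61920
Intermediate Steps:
h(p) = 0 (h(p) = 0*(2*(2*p) + 2) = 0*(4*p + 2) = 0*(2 + 4*p) = 0)
360*(-172 + h(22)) = 360*(-172 + 0) = 360*(-172) = -61920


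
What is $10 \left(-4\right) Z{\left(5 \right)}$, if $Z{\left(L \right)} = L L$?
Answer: $-1000$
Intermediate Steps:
$Z{\left(L \right)} = L^{2}$
$10 \left(-4\right) Z{\left(5 \right)} = 10 \left(-4\right) 5^{2} = \left(-40\right) 25 = -1000$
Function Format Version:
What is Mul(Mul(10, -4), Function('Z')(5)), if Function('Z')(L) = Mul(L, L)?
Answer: -1000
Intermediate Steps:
Function('Z')(L) = Pow(L, 2)
Mul(Mul(10, -4), Function('Z')(5)) = Mul(Mul(10, -4), Pow(5, 2)) = Mul(-40, 25) = -1000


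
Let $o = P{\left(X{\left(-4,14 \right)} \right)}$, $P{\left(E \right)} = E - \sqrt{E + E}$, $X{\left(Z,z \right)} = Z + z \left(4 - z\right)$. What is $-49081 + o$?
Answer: $-49225 - 12 i \sqrt{2} \approx -49225.0 - 16.971 i$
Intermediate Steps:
$P{\left(E \right)} = E - \sqrt{2} \sqrt{E}$ ($P{\left(E \right)} = E - \sqrt{2 E} = E - \sqrt{2} \sqrt{E}$)
$o = -144 - 12 i \sqrt{2}$ ($o = \left(-4 - 14^{2} + 4 \cdot 14\right) - \sqrt{2} \sqrt{-4 - 14^{2} + 4 \cdot 14} = \left(-4 - 196 + 56\right) - \sqrt{2} \sqrt{-4 - 196 + 56} = -144 - \sqrt{2} \sqrt{-144} = -144 - \sqrt{2} \cdot 12 i = -144 - 12 i \sqrt{2} \approx -144.0 - 16.971 i$)
$-49081 + o = -49081 - \left(144 + 12 i \sqrt{2}\right) = -49225 - 12 i \sqrt{2}$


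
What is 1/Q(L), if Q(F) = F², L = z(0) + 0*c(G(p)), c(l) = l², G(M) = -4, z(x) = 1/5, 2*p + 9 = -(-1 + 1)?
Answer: 25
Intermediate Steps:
p = -9/2 (p = -9/2 + (-(-1 + 1))/2 = -9/2 + (-1*0)/2 = -9/2 + (½)*0 = -9/2 + 0 = -9/2 ≈ -4.5000)
z(x) = ⅕
L = ⅕ (L = ⅕ + 0*(-4)² = ⅕ + 0*16 = ⅕ + 0 = ⅕ ≈ 0.20000)
1/Q(L) = 1/((⅕)²) = 1/(1/25) = 25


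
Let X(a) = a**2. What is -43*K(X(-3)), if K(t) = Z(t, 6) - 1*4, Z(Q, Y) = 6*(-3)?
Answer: 946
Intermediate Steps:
Z(Q, Y) = -18
K(t) = -22 (K(t) = -18 - 1*4 = -18 - 4 = -22)
-43*K(X(-3)) = -43*(-22) = 946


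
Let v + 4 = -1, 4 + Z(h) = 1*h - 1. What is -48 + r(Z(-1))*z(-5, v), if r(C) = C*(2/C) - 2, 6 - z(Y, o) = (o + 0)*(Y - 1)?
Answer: -48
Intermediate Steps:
Z(h) = -5 + h (Z(h) = -4 + (1*h - 1) = -4 + (h - 1) = -4 + (-1 + h) = -5 + h)
v = -5 (v = -4 - 1 = -5)
z(Y, o) = 6 - o*(-1 + Y) (z(Y, o) = 6 - (o + 0)*(Y - 1) = 6 - o*(-1 + Y))
r(C) = 0 (r(C) = 2 - 2 = 0)
-48 + r(Z(-1))*z(-5, v) = -48 + 0*(6 - 5 - 1*(-5)*(-5)) = -48 + 0*(6 - 5 - 25) = -48 + 0*(-24) = -48 + 0 = -48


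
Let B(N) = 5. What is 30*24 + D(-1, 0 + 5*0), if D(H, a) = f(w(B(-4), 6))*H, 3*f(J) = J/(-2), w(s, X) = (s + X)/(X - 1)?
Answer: 21611/30 ≈ 720.37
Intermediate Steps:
w(s, X) = (X + s)/(-1 + X)
f(J) = -J/6 (f(J) = (J/(-2))/3 = (J*(-1/2))/3 = (-J/2)/3 = -J/6)
D(H, a) = -11*H/30 (D(H, a) = (-(6 + 5)/(6*(-1 + 6)))*H = (-11/(6*5))*H = (-11/30)*H = (-1/6*11/5)*H = -11*H/30)
30*24 + D(-1, 0 + 5*0) = 30*24 - 11/30*(-1) = 720 + 11/30 = 21611/30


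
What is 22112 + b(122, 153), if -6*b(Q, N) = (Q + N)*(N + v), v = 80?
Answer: 68597/6 ≈ 11433.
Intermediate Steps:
b(Q, N) = -(80 + N)*(N + Q)/6 (b(Q, N) = -(Q + N)*(N + 80)/6 = -(N + Q)*(80 + N)/6 = -(80 + N)*(N + Q)/6)
22112 + b(122, 153) = 22112 + (-40/3*153 - 40/3*122 - 1/6*153**2 - 1/6*153*122) = 22112 + (-2040 - 4880/3 - 1/6*23409 - 3111) = 22112 + (-2040 - 4880/3 - 7803/2 - 3111) = 22112 - 64075/6 = 68597/6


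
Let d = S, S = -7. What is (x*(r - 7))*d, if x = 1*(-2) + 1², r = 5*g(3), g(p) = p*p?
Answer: 266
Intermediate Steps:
g(p) = p²
d = -7
r = 45 (r = 5*3² = 5*9 = 45)
x = -1 (x = -2 + 1 = -1)
(x*(r - 7))*d = -(45 - 7)*(-7) = -1*38*(-7) = -38*(-7) = 266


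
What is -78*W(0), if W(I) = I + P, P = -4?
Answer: 312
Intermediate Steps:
W(I) = -4 + I (W(I) = I - 4 = -4 + I)
-78*W(0) = -78*(-4 + 0) = -78*(-4) = 312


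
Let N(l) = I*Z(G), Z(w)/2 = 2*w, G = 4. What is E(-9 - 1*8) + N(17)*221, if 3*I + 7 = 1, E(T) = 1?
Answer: -7071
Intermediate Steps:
I = -2 (I = -7/3 + (⅓)*1 = -7/3 + ⅓ = -2)
Z(w) = 4*w (Z(w) = 2*(2*w) = 4*w)
N(l) = -32 (N(l) = -8*4 = -2*16 = -32)
E(-9 - 1*8) + N(17)*221 = 1 - 32*221 = 1 - 7072 = -7071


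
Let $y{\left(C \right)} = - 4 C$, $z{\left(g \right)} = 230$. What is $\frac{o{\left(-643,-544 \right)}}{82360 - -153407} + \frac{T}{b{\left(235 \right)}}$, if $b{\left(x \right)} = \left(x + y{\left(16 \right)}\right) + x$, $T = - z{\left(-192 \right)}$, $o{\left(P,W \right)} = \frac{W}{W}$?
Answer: $- \frac{3873286}{6837243} \approx -0.5665$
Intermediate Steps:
$o{\left(P,W \right)} = 1$
$T = -230$ ($T = \left(-1\right) 230 = -230$)
$b{\left(x \right)} = -64 + 2 x$ ($b{\left(x \right)} = \left(x - 64\right) + x = \left(-64 + x\right) + x = -64 + 2 x$)
$\frac{o{\left(-643,-544 \right)}}{82360 - -153407} + \frac{T}{b{\left(235 \right)}} = 1 \frac{1}{82360 - -153407} - \frac{230}{-64 + 2 \cdot 235} = 1 \frac{1}{82360 + 153407} - \frac{230}{-64 + 470} = 1 \cdot \frac{1}{235767} - \frac{230}{406} = 1 \cdot \frac{1}{235767} - \frac{115}{203} = \frac{1}{235767} - \frac{115}{203} = - \frac{3873286}{6837243}$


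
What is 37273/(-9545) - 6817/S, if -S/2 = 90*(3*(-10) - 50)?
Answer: -120359893/27489600 ≈ -4.3784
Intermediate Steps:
S = 14400 (S = -180*(3*(-10) - 50) = -180*(-30 - 50) = -180*(-80) = -2*(-7200) = 14400)
37273/(-9545) - 6817/S = 37273/(-9545) - 6817/14400 = 37273*(-1/9545) - 6817*1/14400 = -37273/9545 - 6817/14400 = -120359893/27489600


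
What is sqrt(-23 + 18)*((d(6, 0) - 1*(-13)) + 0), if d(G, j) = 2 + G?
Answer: 21*I*sqrt(5) ≈ 46.957*I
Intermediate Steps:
sqrt(-23 + 18)*((d(6, 0) - 1*(-13)) + 0) = sqrt(-23 + 18)*(((2 + 6) - 1*(-13)) + 0) = sqrt(-5)*((8 + 13) + 0) = (I*sqrt(5))*(21 + 0) = (I*sqrt(5))*21 = 21*I*sqrt(5)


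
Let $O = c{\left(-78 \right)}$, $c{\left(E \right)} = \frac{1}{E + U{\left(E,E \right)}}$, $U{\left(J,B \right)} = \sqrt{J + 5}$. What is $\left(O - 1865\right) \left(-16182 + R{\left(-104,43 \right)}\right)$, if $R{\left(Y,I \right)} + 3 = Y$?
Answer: $\frac{187044681187}{6157} + \frac{16289 i \sqrt{73}}{6157} \approx 3.0379 \cdot 10^{7} + 22.604 i$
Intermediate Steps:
$U{\left(J,B \right)} = \sqrt{5 + J}$
$c{\left(E \right)} = \frac{1}{E + \sqrt{5 + E}}$
$R{\left(Y,I \right)} = -3 + Y$
$O = \frac{1}{-78 + i \sqrt{73}}$ ($O = \frac{1}{-78 + \sqrt{5 - 78}} = \frac{1}{-78 + \sqrt{-73}} = \frac{1}{-78 + i \sqrt{73}} \approx -0.012669 - 0.0013877 i$)
$\left(O - 1865\right) \left(-16182 + R{\left(-104,43 \right)}\right) = \left(\left(- \frac{78}{6157} - \frac{i \sqrt{73}}{6157}\right) - 1865\right) \left(-16182 - 107\right) = \left(- \frac{11482883}{6157} - \frac{i \sqrt{73}}{6157}\right) \left(-16182 - 107\right) = \left(- \frac{11482883}{6157} - \frac{i \sqrt{73}}{6157}\right) \left(-16289\right) = \frac{187044681187}{6157} + \frac{16289 i \sqrt{73}}{6157}$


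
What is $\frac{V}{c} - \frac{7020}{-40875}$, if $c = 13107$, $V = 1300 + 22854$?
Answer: $\frac{71953726}{35716575} \approx 2.0146$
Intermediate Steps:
$V = 24154$
$\frac{V}{c} - \frac{7020}{-40875} = \frac{24154}{13107} - \frac{7020}{-40875} = 24154 \cdot \frac{1}{13107} - - \frac{468}{2725} = \frac{24154}{13107} + \frac{468}{2725} = \frac{71953726}{35716575}$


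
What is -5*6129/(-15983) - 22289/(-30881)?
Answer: 1302593332/493571023 ≈ 2.6391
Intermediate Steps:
-5*6129/(-15983) - 22289/(-30881) = -30645*(-1/15983) - 22289*(-1/30881) = 30645/15983 + 22289/30881 = 1302593332/493571023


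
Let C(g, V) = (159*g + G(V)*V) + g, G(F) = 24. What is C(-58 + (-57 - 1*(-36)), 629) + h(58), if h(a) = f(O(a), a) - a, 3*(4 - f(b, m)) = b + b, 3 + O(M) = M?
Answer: 7096/3 ≈ 2365.3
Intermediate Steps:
O(M) = -3 + M
f(b, m) = 4 - 2*b/3 (f(b, m) = 4 - (b + b)/3 = 4 - 2*b/3)
h(a) = 6 - 5*a/3 (h(a) = (4 - 2*(-3 + a)/3) - a = (4 + (2 - 2*a/3)) - a = (6 - 2*a/3) - a = 6 - 5*a/3)
C(g, V) = 24*V + 160*g (C(g, V) = (159*g + 24*V) + g = (24*V + 159*g) + g = 24*V + 160*g)
C(-58 + (-57 - 1*(-36)), 629) + h(58) = (24*629 + 160*(-58 + (-57 - 1*(-36)))) + (6 - 5/3*58) = (15096 + 160*(-58 + (-57 + 36))) + (6 - 290/3) = (15096 + 160*(-58 - 21)) - 272/3 = (15096 + 160*(-79)) - 272/3 = (15096 - 12640) - 272/3 = 2456 - 272/3 = 7096/3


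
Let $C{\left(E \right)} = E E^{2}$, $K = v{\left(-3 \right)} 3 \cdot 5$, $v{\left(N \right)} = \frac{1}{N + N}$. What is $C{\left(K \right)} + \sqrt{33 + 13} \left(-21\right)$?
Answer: $- \frac{125}{8} - 21 \sqrt{46} \approx -158.05$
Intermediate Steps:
$v{\left(N \right)} = \frac{1}{2 N}$
$K = - \frac{5}{2}$ ($K = \frac{1}{2 \left(-3\right)} 3 \cdot 5 = \frac{1}{2} \left(- \frac{1}{3}\right) 3 \cdot 5 = \left(- \frac{1}{6}\right) 3 \cdot 5 = \left(- \frac{1}{2}\right) 5 = - \frac{5}{2} \approx -2.5$)
$C{\left(E \right)} = E^{3}$
$C{\left(K \right)} + \sqrt{33 + 13} \left(-21\right) = \left(- \frac{5}{2}\right)^{3} + \sqrt{33 + 13} \left(-21\right) = - \frac{125}{8} + \sqrt{46} \left(-21\right) = - \frac{125}{8} - 21 \sqrt{46}$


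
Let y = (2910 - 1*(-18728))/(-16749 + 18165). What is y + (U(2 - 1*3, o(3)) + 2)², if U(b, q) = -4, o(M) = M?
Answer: 13651/708 ≈ 19.281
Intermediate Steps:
y = 10819/708 (y = (2910 + 18728)/1416 = 21638*(1/1416) = 10819/708 ≈ 15.281)
y + (U(2 - 1*3, o(3)) + 2)² = 10819/708 + (-4 + 2)² = 10819/708 + (-2)² = 10819/708 + 4 = 13651/708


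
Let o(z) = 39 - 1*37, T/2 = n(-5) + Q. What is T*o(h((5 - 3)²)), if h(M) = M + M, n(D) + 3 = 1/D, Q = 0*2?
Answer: -64/5 ≈ -12.800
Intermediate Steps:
Q = 0
n(D) = -3 + 1/D
T = -32/5 (T = 2*((-3 + 1/(-5)) + 0) = 2*((-3 - ⅕) + 0) = 2*(-16/5 + 0) = 2*(-16/5) = -32/5 ≈ -6.4000)
h(M) = 2*M
o(z) = 2 (o(z) = 39 - 37 = 2)
T*o(h((5 - 3)²)) = -32/5*2 = -64/5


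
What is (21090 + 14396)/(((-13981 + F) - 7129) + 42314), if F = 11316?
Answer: 17743/16260 ≈ 1.0912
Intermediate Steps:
(21090 + 14396)/(((-13981 + F) - 7129) + 42314) = (21090 + 14396)/(((-13981 + 11316) - 7129) + 42314) = 35486/((-2665 - 7129) + 42314) = 35486/(-9794 + 42314) = 35486/32520 = 35486*(1/32520) = 17743/16260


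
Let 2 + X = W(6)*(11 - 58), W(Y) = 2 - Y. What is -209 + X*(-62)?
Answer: -11741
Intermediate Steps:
X = 186 (X = -2 + (2 - 1*6)*(11 - 58) = -2 + (2 - 6)*(-47) = -2 - 4*(-47) = -2 + 188 = 186)
-209 + X*(-62) = -209 + 186*(-62) = -209 - 11532 = -11741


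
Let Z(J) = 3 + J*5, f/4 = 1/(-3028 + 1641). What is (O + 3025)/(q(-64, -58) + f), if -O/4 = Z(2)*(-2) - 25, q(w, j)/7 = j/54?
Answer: -120922821/281669 ≈ -429.31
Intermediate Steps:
q(w, j) = 7*j/54 (q(w, j) = 7*(j/54) = 7*j/54)
f = -4/1387 (f = 4/(-3028 + 1641) = 4/(-1387) = 4*(-1/1387) = -4/1387 ≈ -0.0028839)
Z(J) = 3 + 5*J
O = 204 (O = -4*((3 + 5*2)*(-2) - 25) = -4*((3 + 10)*(-2) - 25) = -4*(13*(-2) - 25) = -4*(-26 - 25) = -4*(-51) = 204)
(O + 3025)/(q(-64, -58) + f) = (204 + 3025)/((7/54)*(-58) - 4/1387) = 3229/(-203/27 - 4/1387) = 3229/(-281669/37449) = 3229*(-37449/281669) = -120922821/281669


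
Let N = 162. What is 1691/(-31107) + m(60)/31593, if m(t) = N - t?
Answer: -16750283/327587817 ≈ -0.051132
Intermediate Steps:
m(t) = 162 - t
1691/(-31107) + m(60)/31593 = 1691/(-31107) + (162 - 1*60)/31593 = 1691*(-1/31107) + (162 - 60)*(1/31593) = -1691/31107 + 102*(1/31593) = -1691/31107 + 34/10531 = -16750283/327587817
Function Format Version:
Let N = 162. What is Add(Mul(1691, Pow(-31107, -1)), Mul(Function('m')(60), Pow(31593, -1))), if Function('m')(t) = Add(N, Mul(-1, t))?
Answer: Rational(-16750283, 327587817) ≈ -0.051132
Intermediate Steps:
Function('m')(t) = Add(162, Mul(-1, t))
Add(Mul(1691, Pow(-31107, -1)), Mul(Function('m')(60), Pow(31593, -1))) = Add(Mul(1691, Pow(-31107, -1)), Mul(Add(162, Mul(-1, 60)), Pow(31593, -1))) = Add(Mul(1691, Rational(-1, 31107)), Mul(Add(162, -60), Rational(1, 31593))) = Add(Rational(-1691, 31107), Mul(102, Rational(1, 31593))) = Add(Rational(-1691, 31107), Rational(34, 10531)) = Rational(-16750283, 327587817)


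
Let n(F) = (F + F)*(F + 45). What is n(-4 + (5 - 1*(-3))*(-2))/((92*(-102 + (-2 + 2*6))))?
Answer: 125/1058 ≈ 0.11815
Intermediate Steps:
n(F) = 2*F*(45 + F) (n(F) = (2*F)*(45 + F) = 2*F*(45 + F))
n(-4 + (5 - 1*(-3))*(-2))/((92*(-102 + (-2 + 2*6)))) = (2*(-4 + (5 - 1*(-3))*(-2))*(45 + (-4 + (5 - 1*(-3))*(-2))))/((92*(-102 + (-2 + 2*6)))) = (2*(-4 + (5 + 3)*(-2))*(45 + (-4 + (5 + 3)*(-2))))/((92*(-102 + (-2 + 12)))) = (2*(-4 + 8*(-2))*(45 + (-4 + 8*(-2))))/((92*(-102 + 10))) = (2*(-4 - 16)*(45 + (-4 - 16)))/((92*(-92))) = (2*(-20)*(45 - 20))/(-8464) = (2*(-20)*25)*(-1/8464) = -1000*(-1/8464) = 125/1058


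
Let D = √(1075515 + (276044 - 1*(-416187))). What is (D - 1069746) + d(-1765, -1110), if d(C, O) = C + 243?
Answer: -1071268 + √1767746 ≈ -1.0699e+6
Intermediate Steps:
d(C, O) = 243 + C
D = √1767746 (D = √(1075515 + (276044 + 416187)) = √(1075515 + 692231) = √1767746 ≈ 1329.6)
(D - 1069746) + d(-1765, -1110) = (√1767746 - 1069746) + (243 - 1765) = (-1069746 + √1767746) - 1522 = -1071268 + √1767746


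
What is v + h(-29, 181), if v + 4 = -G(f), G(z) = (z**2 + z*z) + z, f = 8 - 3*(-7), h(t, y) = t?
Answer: -1744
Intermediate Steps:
f = 29 (f = 8 + 21 = 29)
G(z) = z + 2*z**2 (G(z) = (z**2 + z**2) + z = 2*z**2 + z = z + 2*z**2)
v = -1715 (v = -4 - 29*(1 + 2*29) = -4 - 29*(1 + 58) = -4 - 29*59 = -4 - 1*1711 = -4 - 1711 = -1715)
v + h(-29, 181) = -1715 - 29 = -1744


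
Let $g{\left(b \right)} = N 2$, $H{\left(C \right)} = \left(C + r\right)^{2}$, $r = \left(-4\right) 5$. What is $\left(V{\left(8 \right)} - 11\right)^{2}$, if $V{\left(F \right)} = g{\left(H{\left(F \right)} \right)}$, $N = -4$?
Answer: $361$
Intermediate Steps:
$r = -20$
$H{\left(C \right)} = \left(-20 + C\right)^{2}$ ($H{\left(C \right)} = \left(C - 20\right)^{2} = \left(-20 + C\right)^{2}$)
$g{\left(b \right)} = -8$ ($g{\left(b \right)} = \left(-4\right) 2 = -8$)
$V{\left(F \right)} = -8$
$\left(V{\left(8 \right)} - 11\right)^{2} = \left(-8 - 11\right)^{2} = \left(-19\right)^{2} = 361$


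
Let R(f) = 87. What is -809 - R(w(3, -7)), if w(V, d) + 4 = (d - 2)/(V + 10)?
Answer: -896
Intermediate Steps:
w(V, d) = -4 + (-2 + d)/(10 + V) (w(V, d) = -4 + (d - 2)/(V + 10) = -4 + (-2 + d)/(10 + V))
-809 - R(w(3, -7)) = -809 - 1*87 = -809 - 87 = -896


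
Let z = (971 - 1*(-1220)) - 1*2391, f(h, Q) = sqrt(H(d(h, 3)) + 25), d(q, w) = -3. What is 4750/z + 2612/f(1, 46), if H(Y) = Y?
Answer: -95/4 + 1306*sqrt(22)/11 ≈ 533.13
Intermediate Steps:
f(h, Q) = sqrt(22) (f(h, Q) = sqrt(-3 + 25) = sqrt(22))
z = -200 (z = (971 + 1220) - 2391 = 2191 - 2391 = -200)
4750/z + 2612/f(1, 46) = 4750/(-200) + 2612/(sqrt(22)) = 4750*(-1/200) + 2612*(sqrt(22)/22) = -95/4 + 1306*sqrt(22)/11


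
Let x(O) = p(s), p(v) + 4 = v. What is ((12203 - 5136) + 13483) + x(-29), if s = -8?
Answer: 20538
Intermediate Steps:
p(v) = -4 + v
x(O) = -12 (x(O) = -4 - 8 = -12)
((12203 - 5136) + 13483) + x(-29) = ((12203 - 5136) + 13483) - 12 = (7067 + 13483) - 12 = 20550 - 12 = 20538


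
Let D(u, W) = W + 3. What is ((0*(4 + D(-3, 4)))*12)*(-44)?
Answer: 0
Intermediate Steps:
D(u, W) = 3 + W
((0*(4 + D(-3, 4)))*12)*(-44) = ((0*(4 + (3 + 4)))*12)*(-44) = ((0*(4 + 7))*12)*(-44) = ((0*11)*12)*(-44) = (0*12)*(-44) = 0*(-44) = 0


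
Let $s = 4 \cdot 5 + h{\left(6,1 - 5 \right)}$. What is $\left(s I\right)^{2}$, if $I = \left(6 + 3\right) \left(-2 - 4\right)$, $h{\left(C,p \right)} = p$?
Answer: $746496$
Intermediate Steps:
$s = 16$ ($s = 4 \cdot 5 + \left(1 - 5\right) = 20 + \left(1 - 5\right) = 20 - 4 = 16$)
$I = -54$ ($I = 9 \left(-6\right) = -54$)
$\left(s I\right)^{2} = \left(16 \left(-54\right)\right)^{2} = \left(-864\right)^{2} = 746496$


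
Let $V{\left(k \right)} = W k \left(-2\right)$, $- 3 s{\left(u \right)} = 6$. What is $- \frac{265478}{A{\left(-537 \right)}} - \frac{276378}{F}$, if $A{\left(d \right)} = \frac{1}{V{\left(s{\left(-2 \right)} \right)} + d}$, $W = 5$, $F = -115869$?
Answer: $\frac{5301088954624}{38623} \approx 1.3725 \cdot 10^{8}$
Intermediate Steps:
$s{\left(u \right)} = -2$ ($s{\left(u \right)} = \left(- \frac{1}{3}\right) 6 = -2$)
$V{\left(k \right)} = - 10 k$ ($V{\left(k \right)} = 5 k \left(-2\right) = - 10 k$)
$A{\left(d \right)} = \frac{1}{20 + d}$ ($A{\left(d \right)} = \frac{1}{\left(-10\right) \left(-2\right) + d} = \frac{1}{20 + d}$)
$- \frac{265478}{A{\left(-537 \right)}} - \frac{276378}{F} = - \frac{265478}{\frac{1}{20 - 537}} - \frac{276378}{-115869} = - \frac{265478}{\frac{1}{-517}} - - \frac{92126}{38623} = - \frac{265478}{- \frac{1}{517}} + \frac{92126}{38623} = \left(-265478\right) \left(-517\right) + \frac{92126}{38623} = 137252126 + \frac{92126}{38623} = \frac{5301088954624}{38623}$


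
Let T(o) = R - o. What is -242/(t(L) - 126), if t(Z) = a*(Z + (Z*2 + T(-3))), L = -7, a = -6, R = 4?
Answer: 121/21 ≈ 5.7619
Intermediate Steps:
T(o) = 4 - o
t(Z) = -42 - 18*Z (t(Z) = -6*(Z + (Z*2 + (4 - 1*(-3)))) = -6*(Z + (2*Z + (4 + 3))) = -6*(Z + (2*Z + 7)) = -6*(Z + (7 + 2*Z)) = -6*(7 + 3*Z) = -42 - 18*Z)
-242/(t(L) - 126) = -242/((-42 - 18*(-7)) - 126) = -242/((-42 + 126) - 126) = -242/(84 - 126) = -242/(-42) = -242*(-1/42) = 121/21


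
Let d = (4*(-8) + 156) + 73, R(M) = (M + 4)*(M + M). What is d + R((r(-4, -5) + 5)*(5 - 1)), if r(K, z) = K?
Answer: 261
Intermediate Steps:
R(M) = 2*M*(4 + M) (R(M) = (4 + M)*(2*M) = 2*M*(4 + M))
d = 197 (d = (-32 + 156) + 73 = 124 + 73 = 197)
d + R((r(-4, -5) + 5)*(5 - 1)) = 197 + 2*((-4 + 5)*(5 - 1))*(4 + (-4 + 5)*(5 - 1)) = 197 + 2*(1*4)*(4 + 1*4) = 197 + 2*4*(4 + 4) = 197 + 2*4*8 = 197 + 64 = 261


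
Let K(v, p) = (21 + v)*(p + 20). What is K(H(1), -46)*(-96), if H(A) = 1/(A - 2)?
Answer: 49920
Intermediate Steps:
H(A) = 1/(-2 + A)
K(v, p) = (20 + p)*(21 + v) (K(v, p) = (21 + v)*(20 + p) = (20 + p)*(21 + v))
K(H(1), -46)*(-96) = (420 + 20/(-2 + 1) + 21*(-46) - 46/(-2 + 1))*(-96) = (420 + 20/(-1) - 966 - 46/(-1))*(-96) = (420 + 20*(-1) - 966 - 46*(-1))*(-96) = (420 - 20 - 966 + 46)*(-96) = -520*(-96) = 49920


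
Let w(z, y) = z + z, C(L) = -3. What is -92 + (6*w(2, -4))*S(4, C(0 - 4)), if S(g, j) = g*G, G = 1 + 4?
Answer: 388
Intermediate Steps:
G = 5
S(g, j) = 5*g (S(g, j) = g*5 = 5*g)
w(z, y) = 2*z
-92 + (6*w(2, -4))*S(4, C(0 - 4)) = -92 + (6*(2*2))*(5*4) = -92 + (6*4)*20 = -92 + 24*20 = -92 + 480 = 388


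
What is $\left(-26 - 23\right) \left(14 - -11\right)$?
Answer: $-1225$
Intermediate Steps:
$\left(-26 - 23\right) \left(14 - -11\right) = - 49 \left(14 + 11\right) = \left(-49\right) 25 = -1225$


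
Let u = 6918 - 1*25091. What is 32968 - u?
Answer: 51141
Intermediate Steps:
u = -18173 (u = 6918 - 25091 = -18173)
32968 - u = 32968 - 1*(-18173) = 32968 + 18173 = 51141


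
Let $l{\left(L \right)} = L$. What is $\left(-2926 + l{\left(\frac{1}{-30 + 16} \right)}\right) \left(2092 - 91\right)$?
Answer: $- \frac{81970965}{14} \approx -5.8551 \cdot 10^{6}$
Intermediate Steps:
$\left(-2926 + l{\left(\frac{1}{-30 + 16} \right)}\right) \left(2092 - 91\right) = \left(-2926 + \frac{1}{-30 + 16}\right) \left(2092 - 91\right) = \left(-2926 + \frac{1}{-14}\right) 2001 = \left(-2926 - \frac{1}{14}\right) 2001 = \left(- \frac{40965}{14}\right) 2001 = - \frac{81970965}{14}$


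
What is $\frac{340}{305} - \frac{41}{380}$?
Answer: $\frac{23339}{23180} \approx 1.0069$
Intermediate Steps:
$\frac{340}{305} - \frac{41}{380} = 340 \cdot \frac{1}{305} - \frac{41}{380} = \frac{68}{61} - \frac{41}{380} = \frac{23339}{23180}$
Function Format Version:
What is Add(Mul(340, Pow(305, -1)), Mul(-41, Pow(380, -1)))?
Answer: Rational(23339, 23180) ≈ 1.0069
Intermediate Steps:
Add(Mul(340, Pow(305, -1)), Mul(-41, Pow(380, -1))) = Add(Mul(340, Rational(1, 305)), Mul(-41, Rational(1, 380))) = Add(Rational(68, 61), Rational(-41, 380)) = Rational(23339, 23180)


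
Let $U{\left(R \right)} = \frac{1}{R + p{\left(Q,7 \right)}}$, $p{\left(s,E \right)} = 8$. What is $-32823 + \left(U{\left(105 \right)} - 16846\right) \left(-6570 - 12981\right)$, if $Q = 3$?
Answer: $\frac{37213515948}{113} \approx 3.2932 \cdot 10^{8}$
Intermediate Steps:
$U{\left(R \right)} = \frac{1}{8 + R}$ ($U{\left(R \right)} = \frac{1}{R + 8} = \frac{1}{8 + R}$)
$-32823 + \left(U{\left(105 \right)} - 16846\right) \left(-6570 - 12981\right) = -32823 + \left(\frac{1}{8 + 105} - 16846\right) \left(-6570 - 12981\right) = -32823 + \left(\frac{1}{113} - 16846\right) \left(-19551\right) = -32823 - - \frac{37217224947}{113} = -32823 + \frac{37217224947}{113} = \frac{37213515948}{113}$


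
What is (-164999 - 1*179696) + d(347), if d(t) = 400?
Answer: -344295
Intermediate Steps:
(-164999 - 1*179696) + d(347) = (-164999 - 1*179696) + 400 = (-164999 - 179696) + 400 = -344695 + 400 = -344295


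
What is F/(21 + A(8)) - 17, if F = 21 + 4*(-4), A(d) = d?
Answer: -488/29 ≈ -16.828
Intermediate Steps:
F = 5 (F = 21 - 16 = 5)
F/(21 + A(8)) - 17 = 5/(21 + 8) - 17 = 5/29 - 17 = -488/29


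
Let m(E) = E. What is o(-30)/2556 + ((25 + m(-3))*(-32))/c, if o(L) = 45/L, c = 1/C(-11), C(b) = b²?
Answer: -145153537/1704 ≈ -85184.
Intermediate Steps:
c = 1/121 (c = 1/((-11)²) = 1/121 ≈ 0.0082645)
o(-30)/2556 + ((25 + m(-3))*(-32))/c = (45/(-30))/2556 + ((25 - 3)*(-32))/(1/121) = (45*(-1/30))*(1/2556) + (22*(-32))*121 = -3/2*1/2556 - 704*121 = -1/1704 - 85184 = -145153537/1704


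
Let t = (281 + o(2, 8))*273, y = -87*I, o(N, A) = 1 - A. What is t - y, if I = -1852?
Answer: -86322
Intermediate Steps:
y = 161124 (y = -87*(-1852) = 161124)
t = 74802 (t = (281 + (1 - 1*8))*273 = (281 + (1 - 8))*273 = (281 - 7)*273 = 274*273 = 74802)
t - y = 74802 - 1*161124 = 74802 - 161124 = -86322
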